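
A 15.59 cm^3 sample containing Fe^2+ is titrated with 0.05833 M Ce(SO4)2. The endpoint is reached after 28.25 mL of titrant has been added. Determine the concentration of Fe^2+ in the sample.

0.106 M

n(Ce(SO4)2) = 0.05833 x 0.02825 = 0.001648 mol.
From the balanced equation, 1 mol Ce(SO4)2 reacts with 1 mol Fe^2+, so n(Fe^2+) = 0.001648 x 1/1 = 0.001648 mol.
[Fe^2+] = 0.001648 / 0.01559 L = 0.106 M.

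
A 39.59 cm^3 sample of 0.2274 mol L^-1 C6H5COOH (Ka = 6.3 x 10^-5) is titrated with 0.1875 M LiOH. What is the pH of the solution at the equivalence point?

n(C6H5COOH) = 0.2274 x 0.03959 = 0.009003 mol; V(LiOH) at equivalence = 0.009003/0.1875 = 0.04801 L.
At equivalence all the acid is converted to C6H5COO-; total volume = 0.03959 + 0.04801 = 0.08760 L, so [C6H5COO-] = 0.009003/0.08760 = 0.1028 M.
Kb = Kw/Ka = 1.0e-14 / 6.3 x 10^-5 = 1.59e-10.
[OH^-] = sqrt(Kb x [C6H5COO-]) = sqrt(1.59e-10 x 0.1028) = 4.04e-6 M.
pOH = 5.39, so pH = 14.00 - 5.39 = 8.61.

8.61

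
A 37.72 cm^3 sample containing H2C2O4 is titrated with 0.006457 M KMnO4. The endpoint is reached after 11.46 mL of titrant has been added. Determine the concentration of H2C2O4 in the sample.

0.00490 M

n(KMnO4) = 0.006457 x 0.01146 = 7.400e-5 mol.
From the balanced equation, 2 mol KMnO4 reacts with 5 mol H2C2O4, so n(H2C2O4) = 7.400e-5 x 5/2 = 0.0001850 mol.
[H2C2O4] = 0.0001850 / 0.03772 L = 0.00490 M.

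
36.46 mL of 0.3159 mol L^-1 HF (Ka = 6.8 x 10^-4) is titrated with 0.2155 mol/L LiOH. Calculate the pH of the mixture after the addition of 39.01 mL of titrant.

3.60

Initial n(HF) = 0.3159 x 0.03646 = 0.01152 mol.
n(LiOH) added = 0.2155 x 0.03901 = 0.008407 mol, converting that many moles of HF to F-.
Remaining n(HF) = 0.003111 mol; n(F-) = 0.008407 mol.
By Henderson-Hasselbalch, pH = pKa + log([A^-]/[HA]) = 3.17 + log(0.008407/0.003111) = 3.17 + (+0.43) = 3.60.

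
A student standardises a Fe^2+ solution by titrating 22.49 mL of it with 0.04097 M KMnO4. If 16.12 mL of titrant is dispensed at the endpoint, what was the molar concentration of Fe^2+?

n(KMnO4) = 0.04097 x 0.01612 = 0.0006604 mol.
From the balanced equation, 1 mol KMnO4 reacts with 5 mol Fe^2+, so n(Fe^2+) = 0.0006604 x 5/1 = 0.003302 mol.
[Fe^2+] = 0.003302 / 0.02249 L = 0.147 M.

0.147 M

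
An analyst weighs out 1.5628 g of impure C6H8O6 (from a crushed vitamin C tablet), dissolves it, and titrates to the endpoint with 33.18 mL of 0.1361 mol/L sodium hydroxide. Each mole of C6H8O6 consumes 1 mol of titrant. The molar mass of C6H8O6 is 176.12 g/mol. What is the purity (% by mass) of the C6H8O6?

50.9%

n(NaOH) = 0.1361 x 0.03318 = 0.004516 mol.
n(C6H8O6) = 0.004516 / 1 = 0.004516 mol.
mass of C6H8O6 = 0.004516 x 176.12 = 0.7953 g.
% purity = 0.7953 / 1.5628 x 100 = 50.9%.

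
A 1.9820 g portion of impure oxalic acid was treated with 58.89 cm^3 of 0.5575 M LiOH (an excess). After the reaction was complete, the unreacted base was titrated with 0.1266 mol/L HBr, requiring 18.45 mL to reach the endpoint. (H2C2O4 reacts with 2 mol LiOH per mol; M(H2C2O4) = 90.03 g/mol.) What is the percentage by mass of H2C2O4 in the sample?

69.3%

Total n(LiOH) added = 0.5575 x 0.05889 = 0.03283 mol.
n(HBr) used = 0.1266 x 0.01845 = 0.002336 mol, which equals the excess n(LiOH).
So n(LiOH) consumed by the sample = 0.03283 - 0.002336 = 0.03050 mol.
n(H2C2O4) = 0.03050 / 2 = 0.01525 mol.
mass H2C2O4 = 0.01525 x 90.03 = 1.373 g, so %H2C2O4 = 1.373/1.9820 x 100 = 69.3%.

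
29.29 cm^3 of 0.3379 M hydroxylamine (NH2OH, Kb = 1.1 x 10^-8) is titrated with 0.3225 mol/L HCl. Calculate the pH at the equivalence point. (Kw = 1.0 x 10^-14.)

3.41

n(NH2OH) = 0.3379 x 0.02929 = 0.009897 mol; V(HCl) at equivalence = 0.009897/0.3225 = 0.03069 L.
At equivalence the base is fully converted to NH3OH+; total volume = 0.05998 L, so [NH3OH+] = 0.009897/0.05998 = 0.1650 M.
Ka(NH3OH+) = Kw/Kb = 1.0e-14 / 1.1 x 10^-8 = 9.09e-7.
[H^+] = sqrt(Ka x [NH3OH+]) = sqrt(9.09e-7 x 0.1650) = 0.000387 M.
pH = -log(0.000387) = 3.41.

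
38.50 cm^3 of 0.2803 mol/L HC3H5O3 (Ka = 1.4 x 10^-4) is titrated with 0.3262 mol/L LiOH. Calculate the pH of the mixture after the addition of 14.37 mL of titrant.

Initial n(HC3H5O3) = 0.2803 x 0.03850 = 0.01079 mol.
n(LiOH) added = 0.3262 x 0.01437 = 0.004687 mol, converting that many moles of HC3H5O3 to C3H5O3-.
Remaining n(HC3H5O3) = 0.006104 mol; n(C3H5O3-) = 0.004687 mol.
By Henderson-Hasselbalch, pH = pKa + log([A^-]/[HA]) = 3.85 + log(0.004687/0.006104) = 3.85 + (-0.11) = 3.74.

3.74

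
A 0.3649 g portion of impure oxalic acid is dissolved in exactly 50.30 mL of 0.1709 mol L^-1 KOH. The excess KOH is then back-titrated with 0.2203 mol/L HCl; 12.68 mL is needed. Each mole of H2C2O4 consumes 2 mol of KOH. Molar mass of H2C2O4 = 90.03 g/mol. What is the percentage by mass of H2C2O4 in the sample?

71.6%

Total n(KOH) added = 0.1709 x 0.05030 = 0.008596 mol.
n(HCl) used = 0.2203 x 0.01268 = 0.002793 mol, which equals the excess n(KOH).
So n(KOH) consumed by the sample = 0.008596 - 0.002793 = 0.005803 mol.
n(H2C2O4) = 0.005803 / 2 = 0.002901 mol.
mass H2C2O4 = 0.002901 x 90.03 = 0.2612 g, so %H2C2O4 = 0.2612/0.3649 x 100 = 71.6%.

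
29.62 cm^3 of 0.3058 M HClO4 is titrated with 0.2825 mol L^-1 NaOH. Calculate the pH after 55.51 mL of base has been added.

12.89

n(acid) = 0.3058 x 0.02962 = 0.009058 mol; n(NaOH) added = 0.2825 x 0.05551 = 0.01568 mol.
Base is in excess by 0.01568 - 0.009058 = 0.006624 mol in a total volume of 0.08513 L.
[OH^-] = 0.006624/0.08513 = 0.07781 M, so pOH = 1.11 and pH = 14.00 - 1.11 = 12.89.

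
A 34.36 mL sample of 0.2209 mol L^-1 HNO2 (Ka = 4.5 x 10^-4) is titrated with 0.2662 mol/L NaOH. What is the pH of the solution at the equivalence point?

8.21

n(HNO2) = 0.2209 x 0.03436 = 0.007590 mol; V(NaOH) at equivalence = 0.007590/0.2662 = 0.02851 L.
At equivalence all the acid is converted to NO2-; total volume = 0.03436 + 0.02851 = 0.06287 L, so [NO2-] = 0.007590/0.06287 = 0.1207 M.
Kb = Kw/Ka = 1.0e-14 / 4.5 x 10^-4 = 2.22e-11.
[OH^-] = sqrt(Kb x [NO2-]) = sqrt(2.22e-11 x 0.1207) = 1.64e-6 M.
pOH = 5.79, so pH = 14.00 - 5.79 = 8.21.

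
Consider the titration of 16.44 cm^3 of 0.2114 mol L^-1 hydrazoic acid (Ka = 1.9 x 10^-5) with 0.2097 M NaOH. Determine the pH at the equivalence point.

8.87

n(HN3) = 0.2114 x 0.01644 = 0.003475 mol; V(NaOH) at equivalence = 0.003475/0.2097 = 0.01657 L.
At equivalence all the acid is converted to N3-; total volume = 0.01644 + 0.01657 = 0.03301 L, so [N3-] = 0.003475/0.03301 = 0.1053 M.
Kb = Kw/Ka = 1.0e-14 / 1.9 x 10^-5 = 5.26e-10.
[OH^-] = sqrt(Kb x [N3-]) = sqrt(5.26e-10 x 0.1053) = 7.44e-6 M.
pOH = 5.13, so pH = 14.00 - 5.13 = 8.87.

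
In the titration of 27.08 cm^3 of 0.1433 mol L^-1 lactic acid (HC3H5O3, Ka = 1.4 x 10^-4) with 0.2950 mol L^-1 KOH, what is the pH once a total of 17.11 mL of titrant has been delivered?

n(acid) = 0.1433 x 0.02708 = 0.003881 mol; n(KOH) added = 0.2950 x 0.01711 = 0.005047 mol.
Base is in excess by 0.005047 - 0.003881 = 0.001167 mol in a total volume of 0.04419 L.
[OH^-] = 0.001167/0.04419 = 0.02641 M, so pOH = 1.58 and pH = 14.00 - 1.58 = 12.42.

12.42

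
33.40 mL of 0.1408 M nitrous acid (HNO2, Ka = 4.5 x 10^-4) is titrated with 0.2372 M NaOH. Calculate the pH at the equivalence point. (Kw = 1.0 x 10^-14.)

n(HNO2) = 0.1408 x 0.03340 = 0.004703 mol; V(NaOH) at equivalence = 0.004703/0.2372 = 0.01983 L.
At equivalence all the acid is converted to NO2-; total volume = 0.03340 + 0.01983 = 0.05323 L, so [NO2-] = 0.004703/0.05323 = 0.08835 M.
Kb = Kw/Ka = 1.0e-14 / 4.5 x 10^-4 = 2.22e-11.
[OH^-] = sqrt(Kb x [NO2-]) = sqrt(2.22e-11 x 0.08835) = 1.40e-6 M.
pOH = 5.85, so pH = 14.00 - 5.85 = 8.15.

8.15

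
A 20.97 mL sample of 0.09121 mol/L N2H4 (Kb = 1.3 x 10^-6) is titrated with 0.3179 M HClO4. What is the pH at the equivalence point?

4.63

n(N2H4) = 0.09121 x 0.02097 = 0.001913 mol; V(HClO4) at equivalence = 0.001913/0.3179 = 0.006017 L.
At equivalence the base is fully converted to N2H5+; total volume = 0.02699 L, so [N2H5+] = 0.001913/0.02699 = 0.07087 M.
Ka(N2H5+) = Kw/Kb = 1.0e-14 / 1.3 x 10^-6 = 7.69e-9.
[H^+] = sqrt(Ka x [N2H5+]) = sqrt(7.69e-9 x 0.07087) = 2.33e-5 M.
pH = -log(2.33e-5) = 4.63.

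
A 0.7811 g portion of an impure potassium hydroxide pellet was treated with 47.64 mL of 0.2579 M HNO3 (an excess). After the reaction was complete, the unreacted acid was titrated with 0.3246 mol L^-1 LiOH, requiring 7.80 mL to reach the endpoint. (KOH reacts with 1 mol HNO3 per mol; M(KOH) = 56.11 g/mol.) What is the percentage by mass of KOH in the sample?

Total n(HNO3) added = 0.2579 x 0.04764 = 0.01229 mol.
n(LiOH) used = 0.3246 x 0.007800 = 0.002532 mol, which equals the excess n(HNO3).
So n(HNO3) consumed by the sample = 0.01229 - 0.002532 = 0.009754 mol.
n(KOH) = 0.009754 / 1 = 0.009754 mol.
mass KOH = 0.009754 x 56.11 = 0.5473 g, so %KOH = 0.5473/0.7811 x 100 = 70.1%.

70.1%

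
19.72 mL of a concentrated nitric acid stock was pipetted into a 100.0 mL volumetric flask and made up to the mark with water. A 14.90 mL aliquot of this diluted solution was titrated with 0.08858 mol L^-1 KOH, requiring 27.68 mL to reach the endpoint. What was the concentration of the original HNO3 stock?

n(KOH) = 0.08858 x 0.02768 = 0.002452 mol.
n(HNO3) in the aliquot = 0.002452 mol.
[diluted HNO3] = 0.002452 / 0.01490 = 0.1646 M.
Dilution factor = 100.0/19.72 = 5.071, so [stock] = 0.1646 x 5.071 = 0.834 M.

0.834 M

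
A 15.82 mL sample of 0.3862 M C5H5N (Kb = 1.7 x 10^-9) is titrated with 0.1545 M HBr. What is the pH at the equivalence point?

n(C5H5N) = 0.3862 x 0.01582 = 0.006110 mol; V(HBr) at equivalence = 0.006110/0.1545 = 0.03954 L.
At equivalence the base is fully converted to C5H5NH+; total volume = 0.05536 L, so [C5H5NH+] = 0.006110/0.05536 = 0.1104 M.
Ka(C5H5NH+) = Kw/Kb = 1.0e-14 / 1.7 x 10^-9 = 5.88e-6.
[H^+] = sqrt(Ka x [C5H5NH+]) = sqrt(5.88e-6 x 0.1104) = 0.000806 M.
pH = -log(0.000806) = 3.09.

3.09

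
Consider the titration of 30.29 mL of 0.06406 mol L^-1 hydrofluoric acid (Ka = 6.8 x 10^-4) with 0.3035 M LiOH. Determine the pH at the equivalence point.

n(HF) = 0.06406 x 0.03029 = 0.001940 mol; V(LiOH) at equivalence = 0.001940/0.3035 = 0.006393 L.
At equivalence all the acid is converted to F-; total volume = 0.03029 + 0.006393 = 0.03668 L, so [F-] = 0.001940/0.03668 = 0.05290 M.
Kb = Kw/Ka = 1.0e-14 / 6.8 x 10^-4 = 1.47e-11.
[OH^-] = sqrt(Kb x [F-]) = sqrt(1.47e-11 x 0.05290) = 8.82e-7 M.
pOH = 6.05, so pH = 14.00 - 6.05 = 7.95.

7.95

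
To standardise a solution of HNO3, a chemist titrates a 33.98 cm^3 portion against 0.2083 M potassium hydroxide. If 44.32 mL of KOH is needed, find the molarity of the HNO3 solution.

n(KOH) delivered = 0.2083 x 0.04432 = 0.009232 mol.
For a 1:1 reaction, n(HNO3) = 0.009232 mol.
[HNO3] = 0.009232 mol / 0.03398 L = 0.272 M.

0.272 M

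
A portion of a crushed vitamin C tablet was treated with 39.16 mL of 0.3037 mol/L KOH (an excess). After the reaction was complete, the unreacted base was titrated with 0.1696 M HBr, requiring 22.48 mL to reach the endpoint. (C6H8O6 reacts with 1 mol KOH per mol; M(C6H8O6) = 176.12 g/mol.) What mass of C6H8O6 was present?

Total n(KOH) added = 0.3037 x 0.03916 = 0.01189 mol.
n(HBr) used = 0.1696 x 0.02248 = 0.003813 mol, which equals the excess n(KOH).
So n(KOH) consumed by the sample = 0.01189 - 0.003813 = 0.008080 mol.
n(C6H8O6) = 0.008080 / 1 = 0.008080 mol.
mass = 0.008080 mol x 176.12 g/mol = 1.42 g.

1.42 g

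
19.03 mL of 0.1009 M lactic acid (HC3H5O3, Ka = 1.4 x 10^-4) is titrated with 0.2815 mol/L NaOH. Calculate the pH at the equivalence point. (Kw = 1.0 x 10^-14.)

n(HC3H5O3) = 0.1009 x 0.01903 = 0.001920 mol; V(NaOH) at equivalence = 0.001920/0.2815 = 0.006821 L.
At equivalence all the acid is converted to C3H5O3-; total volume = 0.01903 + 0.006821 = 0.02585 L, so [C3H5O3-] = 0.001920/0.02585 = 0.07428 M.
Kb = Kw/Ka = 1.0e-14 / 1.4 x 10^-4 = 7.14e-11.
[OH^-] = sqrt(Kb x [C3H5O3-]) = sqrt(7.14e-11 x 0.07428) = 2.30e-6 M.
pOH = 5.64, so pH = 14.00 - 5.64 = 8.36.

8.36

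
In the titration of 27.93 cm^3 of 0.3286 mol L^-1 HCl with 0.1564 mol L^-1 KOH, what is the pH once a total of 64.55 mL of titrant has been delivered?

n(acid) = 0.3286 x 0.02793 = 0.009178 mol; n(KOH) added = 0.1564 x 0.06455 = 0.01010 mol.
Base is in excess by 0.01010 - 0.009178 = 0.0009178 mol in a total volume of 0.09248 L.
[OH^-] = 0.0009178/0.09248 = 0.009925 M, so pOH = 2.00 and pH = 14.00 - 2.00 = 12.00.

12.00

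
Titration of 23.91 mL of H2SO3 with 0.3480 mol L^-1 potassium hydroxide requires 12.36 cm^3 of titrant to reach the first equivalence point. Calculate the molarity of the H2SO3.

0.180 M

n(KOH) = 0.3480 x 0.01236 = 0.004301 mol.
At the first equivalence point, 1 mol OH^- react per mol H2SO3, so n(H2SO3) = 0.004301 / 1 = 0.004301 mol.
[H2SO3] = 0.004301 / 0.02391 L = 0.180 M.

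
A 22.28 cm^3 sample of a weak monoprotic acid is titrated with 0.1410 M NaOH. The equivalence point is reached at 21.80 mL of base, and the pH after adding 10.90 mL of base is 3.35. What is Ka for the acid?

10.90 mL is half of the equivalence volume, so this is the half-equivalence point where [HA] = [A^-].
At half-equivalence pH = pKa, so pKa = 3.35.
Ka = 10^(-3.35) = 4.5 x 10^-4.

4.5 x 10^-4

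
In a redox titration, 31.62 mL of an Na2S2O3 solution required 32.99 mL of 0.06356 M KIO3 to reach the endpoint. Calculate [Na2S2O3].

n(KIO3) = 0.06356 x 0.03299 = 0.002097 mol.
From the balanced equation, 1 mol KIO3 reacts with 6 mol Na2S2O3, so n(Na2S2O3) = 0.002097 x 6/1 = 0.01258 mol.
[Na2S2O3] = 0.01258 / 0.03162 L = 0.398 M.

0.398 M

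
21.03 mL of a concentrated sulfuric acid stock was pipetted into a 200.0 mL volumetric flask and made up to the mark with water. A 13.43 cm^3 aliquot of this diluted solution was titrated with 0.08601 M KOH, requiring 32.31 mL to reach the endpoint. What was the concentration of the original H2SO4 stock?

0.984 M

n(KOH) = 0.08601 x 0.03231 = 0.002779 mol.
n(H2SO4) in the aliquot = 0.002779 x 1/2 = 0.001389 mol.
[diluted H2SO4] = 0.001389 / 0.01343 = 0.1035 M.
Dilution factor = 200.0/21.03 = 9.510, so [stock] = 0.1035 x 9.510 = 0.984 M.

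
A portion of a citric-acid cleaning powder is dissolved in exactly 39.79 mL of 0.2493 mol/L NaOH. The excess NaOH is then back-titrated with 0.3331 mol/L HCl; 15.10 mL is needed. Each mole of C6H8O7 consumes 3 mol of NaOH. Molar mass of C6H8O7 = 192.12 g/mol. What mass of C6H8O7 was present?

0.313 g

Total n(NaOH) added = 0.2493 x 0.03979 = 0.009920 mol.
n(HCl) used = 0.3331 x 0.01510 = 0.005030 mol, which equals the excess n(NaOH).
So n(NaOH) consumed by the sample = 0.009920 - 0.005030 = 0.004890 mol.
n(C6H8O7) = 0.004890 / 3 = 0.001630 mol.
mass = 0.001630 mol x 192.12 g/mol = 0.313 g.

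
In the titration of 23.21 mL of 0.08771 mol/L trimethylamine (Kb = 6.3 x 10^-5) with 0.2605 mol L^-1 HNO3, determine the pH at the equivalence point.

n((CH3)3N) = 0.08771 x 0.02321 = 0.002036 mol; V(HNO3) at equivalence = 0.002036/0.2605 = 0.007815 L.
At equivalence the base is fully converted to (CH3)3NH+; total volume = 0.03102 L, so [(CH3)3NH+] = 0.002036/0.03102 = 0.06562 M.
Ka((CH3)3NH+) = Kw/Kb = 1.0e-14 / 6.3 x 10^-5 = 1.59e-10.
[H^+] = sqrt(Ka x [(CH3)3NH+]) = sqrt(1.59e-10 x 0.06562) = 3.23e-6 M.
pH = -log(3.23e-6) = 5.49.

5.49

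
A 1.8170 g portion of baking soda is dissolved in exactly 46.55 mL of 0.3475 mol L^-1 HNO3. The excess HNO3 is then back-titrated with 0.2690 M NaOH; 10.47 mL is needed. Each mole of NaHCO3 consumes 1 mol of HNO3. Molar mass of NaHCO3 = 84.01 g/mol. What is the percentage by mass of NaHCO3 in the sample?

Total n(HNO3) added = 0.3475 x 0.04655 = 0.01618 mol.
n(NaOH) used = 0.2690 x 0.01047 = 0.002816 mol, which equals the excess n(HNO3).
So n(HNO3) consumed by the sample = 0.01618 - 0.002816 = 0.01336 mol.
n(NaHCO3) = 0.01336 / 1 = 0.01336 mol.
mass NaHCO3 = 0.01336 x 84.01 = 1.122 g, so %NaHCO3 = 1.122/1.8170 x 100 = 61.8%.

61.8%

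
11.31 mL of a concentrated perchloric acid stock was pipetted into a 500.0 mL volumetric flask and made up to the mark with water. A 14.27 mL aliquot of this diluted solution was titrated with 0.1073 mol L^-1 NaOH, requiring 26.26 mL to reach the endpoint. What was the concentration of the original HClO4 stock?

8.73 M

n(NaOH) = 0.1073 x 0.02626 = 0.002818 mol.
n(HClO4) in the aliquot = 0.002818 mol.
[diluted HClO4] = 0.002818 / 0.01427 = 0.1975 M.
Dilution factor = 500.0/11.31 = 44.21, so [stock] = 0.1975 x 44.21 = 8.73 M.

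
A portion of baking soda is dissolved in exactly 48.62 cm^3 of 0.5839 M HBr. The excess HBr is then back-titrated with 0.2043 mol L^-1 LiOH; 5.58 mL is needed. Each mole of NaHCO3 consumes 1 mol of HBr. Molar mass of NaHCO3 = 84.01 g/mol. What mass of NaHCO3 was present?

Total n(HBr) added = 0.5839 x 0.04862 = 0.02839 mol.
n(LiOH) used = 0.2043 x 0.005580 = 0.001140 mol, which equals the excess n(HBr).
So n(HBr) consumed by the sample = 0.02839 - 0.001140 = 0.02725 mol.
n(NaHCO3) = 0.02725 / 1 = 0.02725 mol.
mass = 0.02725 mol x 84.01 g/mol = 2.29 g.

2.29 g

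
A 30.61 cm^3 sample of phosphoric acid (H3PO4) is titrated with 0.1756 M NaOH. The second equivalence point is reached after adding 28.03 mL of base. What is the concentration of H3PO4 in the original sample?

0.0804 M

n(NaOH) = 0.1756 x 0.02803 = 0.004922 mol.
At the second equivalence point, 2 mol OH^- react per mol H3PO4, so n(H3PO4) = 0.004922 / 2 = 0.002461 mol.
[H3PO4] = 0.002461 / 0.03061 L = 0.0804 M.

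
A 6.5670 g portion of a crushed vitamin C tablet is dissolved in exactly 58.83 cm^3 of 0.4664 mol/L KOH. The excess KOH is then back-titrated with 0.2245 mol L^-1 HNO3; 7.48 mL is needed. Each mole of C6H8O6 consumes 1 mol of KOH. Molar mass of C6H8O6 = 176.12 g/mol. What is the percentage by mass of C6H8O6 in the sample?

Total n(KOH) added = 0.4664 x 0.05883 = 0.02744 mol.
n(HNO3) used = 0.2245 x 0.007480 = 0.001679 mol, which equals the excess n(KOH).
So n(KOH) consumed by the sample = 0.02744 - 0.001679 = 0.02576 mol.
n(C6H8O6) = 0.02576 / 1 = 0.02576 mol.
mass C6H8O6 = 0.02576 x 176.12 = 4.537 g, so %C6H8O6 = 4.537/6.5670 x 100 = 69.1%.

69.1%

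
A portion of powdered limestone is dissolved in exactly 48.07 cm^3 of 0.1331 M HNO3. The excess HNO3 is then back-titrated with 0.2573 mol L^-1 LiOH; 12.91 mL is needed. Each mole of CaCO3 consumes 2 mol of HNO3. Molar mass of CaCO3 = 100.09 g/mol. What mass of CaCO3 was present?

0.154 g

Total n(HNO3) added = 0.1331 x 0.04807 = 0.006398 mol.
n(LiOH) used = 0.2573 x 0.01291 = 0.003322 mol, which equals the excess n(HNO3).
So n(HNO3) consumed by the sample = 0.006398 - 0.003322 = 0.003076 mol.
n(CaCO3) = 0.003076 / 2 = 0.001538 mol.
mass = 0.001538 mol x 100.09 g/mol = 0.154 g.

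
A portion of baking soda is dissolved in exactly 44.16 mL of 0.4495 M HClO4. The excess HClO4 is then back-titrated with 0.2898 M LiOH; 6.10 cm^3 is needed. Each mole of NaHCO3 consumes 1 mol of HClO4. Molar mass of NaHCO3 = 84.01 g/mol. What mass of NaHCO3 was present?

1.52 g

Total n(HClO4) added = 0.4495 x 0.04416 = 0.01985 mol.
n(LiOH) used = 0.2898 x 0.006100 = 0.001768 mol, which equals the excess n(HClO4).
So n(HClO4) consumed by the sample = 0.01985 - 0.001768 = 0.01808 mol.
n(NaHCO3) = 0.01808 / 1 = 0.01808 mol.
mass = 0.01808 mol x 84.01 g/mol = 1.52 g.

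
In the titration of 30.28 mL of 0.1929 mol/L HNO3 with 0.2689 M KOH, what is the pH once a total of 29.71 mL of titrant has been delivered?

12.55

n(acid) = 0.1929 x 0.03028 = 0.005841 mol; n(KOH) added = 0.2689 x 0.02971 = 0.007989 mol.
Base is in excess by 0.007989 - 0.005841 = 0.002148 mol in a total volume of 0.05999 L.
[OH^-] = 0.002148/0.05999 = 0.03581 M, so pOH = 1.45 and pH = 14.00 - 1.45 = 12.55.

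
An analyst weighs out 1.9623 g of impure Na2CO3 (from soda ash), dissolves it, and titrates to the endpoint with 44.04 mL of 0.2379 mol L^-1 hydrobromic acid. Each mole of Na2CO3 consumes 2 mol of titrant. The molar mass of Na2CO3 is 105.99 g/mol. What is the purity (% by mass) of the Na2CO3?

28.3%

n(HBr) = 0.2379 x 0.04404 = 0.01048 mol.
n(Na2CO3) = 0.01048 / 2 = 0.005239 mol.
mass of Na2CO3 = 0.005239 x 105.99 = 0.5552 g.
% purity = 0.5552 / 1.9623 x 100 = 28.3%.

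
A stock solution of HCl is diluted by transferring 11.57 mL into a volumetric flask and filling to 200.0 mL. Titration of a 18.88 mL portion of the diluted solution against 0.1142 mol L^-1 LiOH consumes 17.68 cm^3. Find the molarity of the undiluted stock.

n(LiOH) = 0.1142 x 0.01768 = 0.002019 mol.
n(HCl) in the aliquot = 0.002019 mol.
[diluted HCl] = 0.002019 / 0.01888 = 0.1069 M.
Dilution factor = 200.0/11.57 = 17.29, so [stock] = 0.1069 x 17.29 = 1.85 M.

1.85 M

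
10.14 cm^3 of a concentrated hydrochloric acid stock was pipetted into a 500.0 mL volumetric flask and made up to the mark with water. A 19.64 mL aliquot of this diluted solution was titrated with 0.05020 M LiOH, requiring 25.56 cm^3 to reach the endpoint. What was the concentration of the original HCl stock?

n(LiOH) = 0.05020 x 0.02556 = 0.001283 mol.
n(HCl) in the aliquot = 0.001283 mol.
[diluted HCl] = 0.001283 / 0.01964 = 0.06533 M.
Dilution factor = 500.0/10.14 = 49.31, so [stock] = 0.06533 x 49.31 = 3.22 M.

3.22 M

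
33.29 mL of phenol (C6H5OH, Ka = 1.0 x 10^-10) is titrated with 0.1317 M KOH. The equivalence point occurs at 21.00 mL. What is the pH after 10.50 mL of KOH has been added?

10.50 mL is exactly half the equivalence volume (21.00/2), i.e. the half-equivalence point.
There, n(HA) = n(A^-), so pH = pKa = -log(1.0 x 10^-10) = 10.00.

10.00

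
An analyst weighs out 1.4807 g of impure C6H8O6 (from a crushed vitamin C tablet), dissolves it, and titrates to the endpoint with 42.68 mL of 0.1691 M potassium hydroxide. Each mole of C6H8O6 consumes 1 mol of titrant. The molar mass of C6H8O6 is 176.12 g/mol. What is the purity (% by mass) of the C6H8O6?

85.8%

n(KOH) = 0.1691 x 0.04268 = 0.007217 mol.
n(C6H8O6) = 0.007217 / 1 = 0.007217 mol.
mass of C6H8O6 = 0.007217 x 176.12 = 1.271 g.
% purity = 1.271 / 1.4807 x 100 = 85.8%.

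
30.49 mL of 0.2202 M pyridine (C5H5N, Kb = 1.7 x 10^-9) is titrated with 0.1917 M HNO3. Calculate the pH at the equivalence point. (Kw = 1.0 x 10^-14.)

3.11

n(C5H5N) = 0.2202 x 0.03049 = 0.006714 mol; V(HNO3) at equivalence = 0.006714/0.1917 = 0.03502 L.
At equivalence the base is fully converted to C5H5NH+; total volume = 0.06551 L, so [C5H5NH+] = 0.006714/0.06551 = 0.1025 M.
Ka(C5H5NH+) = Kw/Kb = 1.0e-14 / 1.7 x 10^-9 = 5.88e-6.
[H^+] = sqrt(Ka x [C5H5NH+]) = sqrt(5.88e-6 x 0.1025) = 0.000776 M.
pH = -log(0.000776) = 3.11.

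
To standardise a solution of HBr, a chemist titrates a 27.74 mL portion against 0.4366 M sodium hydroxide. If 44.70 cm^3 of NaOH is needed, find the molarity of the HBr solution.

0.704 M

n(NaOH) delivered = 0.4366 x 0.04470 = 0.01952 mol.
For a 1:1 reaction, n(HBr) = 0.01952 mol.
[HBr] = 0.01952 mol / 0.02774 L = 0.704 M.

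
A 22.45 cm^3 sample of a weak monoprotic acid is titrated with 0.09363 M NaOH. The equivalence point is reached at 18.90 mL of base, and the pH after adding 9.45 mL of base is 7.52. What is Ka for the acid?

3.0 x 10^-8

9.45 mL is half of the equivalence volume, so this is the half-equivalence point where [HA] = [A^-].
At half-equivalence pH = pKa, so pKa = 7.52.
Ka = 10^(-7.52) = 3.0 x 10^-8.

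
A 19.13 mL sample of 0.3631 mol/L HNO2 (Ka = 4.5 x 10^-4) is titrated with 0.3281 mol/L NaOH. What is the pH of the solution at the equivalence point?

n(HNO2) = 0.3631 x 0.01913 = 0.006946 mol; V(NaOH) at equivalence = 0.006946/0.3281 = 0.02117 L.
At equivalence all the acid is converted to NO2-; total volume = 0.01913 + 0.02117 = 0.04030 L, so [NO2-] = 0.006946/0.04030 = 0.1724 M.
Kb = Kw/Ka = 1.0e-14 / 4.5 x 10^-4 = 2.22e-11.
[OH^-] = sqrt(Kb x [NO2-]) = sqrt(2.22e-11 x 0.1724) = 1.96e-6 M.
pOH = 5.71, so pH = 14.00 - 5.71 = 8.29.

8.29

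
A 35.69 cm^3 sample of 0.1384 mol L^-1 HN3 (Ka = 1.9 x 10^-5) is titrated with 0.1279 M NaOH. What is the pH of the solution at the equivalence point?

8.77

n(HN3) = 0.1384 x 0.03569 = 0.004939 mol; V(NaOH) at equivalence = 0.004939/0.1279 = 0.03862 L.
At equivalence all the acid is converted to N3-; total volume = 0.03569 + 0.03862 = 0.07431 L, so [N3-] = 0.004939/0.07431 = 0.06647 M.
Kb = Kw/Ka = 1.0e-14 / 1.9 x 10^-5 = 5.26e-10.
[OH^-] = sqrt(Kb x [N3-]) = sqrt(5.26e-10 x 0.06647) = 5.91e-6 M.
pOH = 5.23, so pH = 14.00 - 5.23 = 8.77.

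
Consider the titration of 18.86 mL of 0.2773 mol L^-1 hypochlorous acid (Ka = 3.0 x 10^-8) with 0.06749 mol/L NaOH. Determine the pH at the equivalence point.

10.13

n(HClO) = 0.2773 x 0.01886 = 0.005230 mol; V(NaOH) at equivalence = 0.005230/0.06749 = 0.07749 L.
At equivalence all the acid is converted to ClO-; total volume = 0.01886 + 0.07749 = 0.09635 L, so [ClO-] = 0.005230/0.09635 = 0.05428 M.
Kb = Kw/Ka = 1.0e-14 / 3.0 x 10^-8 = 3.33e-7.
[OH^-] = sqrt(Kb x [ClO-]) = sqrt(3.33e-7 x 0.05428) = 0.000135 M.
pOH = 3.87, so pH = 14.00 - 3.87 = 10.13.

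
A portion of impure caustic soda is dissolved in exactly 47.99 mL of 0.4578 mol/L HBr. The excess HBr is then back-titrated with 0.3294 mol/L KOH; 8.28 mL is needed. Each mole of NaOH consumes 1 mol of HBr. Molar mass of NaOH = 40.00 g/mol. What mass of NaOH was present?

Total n(HBr) added = 0.4578 x 0.04799 = 0.02197 mol.
n(KOH) used = 0.3294 x 0.008280 = 0.002727 mol, which equals the excess n(HBr).
So n(HBr) consumed by the sample = 0.02197 - 0.002727 = 0.01924 mol.
n(NaOH) = 0.01924 / 1 = 0.01924 mol.
mass = 0.01924 mol x 40.00 g/mol = 0.770 g.

0.770 g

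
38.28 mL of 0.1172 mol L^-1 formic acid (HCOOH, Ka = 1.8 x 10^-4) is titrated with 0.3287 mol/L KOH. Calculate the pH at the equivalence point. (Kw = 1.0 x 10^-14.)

8.34

n(HCOOH) = 0.1172 x 0.03828 = 0.004486 mol; V(KOH) at equivalence = 0.004486/0.3287 = 0.01365 L.
At equivalence all the acid is converted to HCOO-; total volume = 0.03828 + 0.01365 = 0.05193 L, so [HCOO-] = 0.004486/0.05193 = 0.08640 M.
Kb = Kw/Ka = 1.0e-14 / 1.8 x 10^-4 = 5.56e-11.
[OH^-] = sqrt(Kb x [HCOO-]) = sqrt(5.56e-11 x 0.08640) = 2.19e-6 M.
pOH = 5.66, so pH = 14.00 - 5.66 = 8.34.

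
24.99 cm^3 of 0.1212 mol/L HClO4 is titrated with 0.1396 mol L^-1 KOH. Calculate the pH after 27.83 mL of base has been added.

12.21

n(acid) = 0.1212 x 0.02499 = 0.003029 mol; n(KOH) added = 0.1396 x 0.02783 = 0.003885 mol.
Base is in excess by 0.003885 - 0.003029 = 0.0008563 mol in a total volume of 0.05282 L.
[OH^-] = 0.0008563/0.05282 = 0.01621 M, so pOH = 1.79 and pH = 14.00 - 1.79 = 12.21.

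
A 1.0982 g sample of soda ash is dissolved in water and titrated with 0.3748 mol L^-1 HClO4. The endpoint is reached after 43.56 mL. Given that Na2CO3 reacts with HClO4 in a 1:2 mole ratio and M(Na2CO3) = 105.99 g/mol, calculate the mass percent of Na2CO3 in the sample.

n(HClO4) = 0.3748 x 0.04356 = 0.01633 mol.
n(Na2CO3) = 0.01633 / 2 = 0.008163 mol.
mass of Na2CO3 = 0.008163 x 105.99 = 0.8652 g.
% purity = 0.8652 / 1.0982 x 100 = 78.8%.

78.8%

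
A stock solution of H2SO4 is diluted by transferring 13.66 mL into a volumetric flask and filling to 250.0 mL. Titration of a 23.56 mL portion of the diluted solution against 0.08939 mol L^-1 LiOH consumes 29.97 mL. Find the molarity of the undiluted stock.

n(LiOH) = 0.08939 x 0.02997 = 0.002679 mol.
n(H2SO4) in the aliquot = 0.002679 x 1/2 = 0.001340 mol.
[diluted H2SO4] = 0.001340 / 0.02356 = 0.05686 M.
Dilution factor = 250.0/13.66 = 18.30, so [stock] = 0.05686 x 18.30 = 1.04 M.

1.04 M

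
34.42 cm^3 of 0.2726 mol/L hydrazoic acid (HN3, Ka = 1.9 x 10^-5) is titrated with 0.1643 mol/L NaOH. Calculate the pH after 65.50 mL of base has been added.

12.14

n(acid) = 0.2726 x 0.03442 = 0.009383 mol; n(NaOH) added = 0.1643 x 0.06550 = 0.01076 mol.
Base is in excess by 0.01076 - 0.009383 = 0.001379 mol in a total volume of 0.09992 L.
[OH^-] = 0.001379/0.09992 = 0.01380 M, so pOH = 1.86 and pH = 14.00 - 1.86 = 12.14.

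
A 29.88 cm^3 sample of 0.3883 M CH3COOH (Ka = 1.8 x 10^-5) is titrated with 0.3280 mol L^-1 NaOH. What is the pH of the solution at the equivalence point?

9.00

n(CH3COOH) = 0.3883 x 0.02988 = 0.01160 mol; V(NaOH) at equivalence = 0.01160/0.3280 = 0.03537 L.
At equivalence all the acid is converted to CH3COO-; total volume = 0.02988 + 0.03537 = 0.06525 L, so [CH3COO-] = 0.01160/0.06525 = 0.1778 M.
Kb = Kw/Ka = 1.0e-14 / 1.8 x 10^-5 = 5.56e-10.
[OH^-] = sqrt(Kb x [CH3COO-]) = sqrt(5.56e-10 x 0.1778) = 9.94e-6 M.
pOH = 5.00, so pH = 14.00 - 5.00 = 9.00.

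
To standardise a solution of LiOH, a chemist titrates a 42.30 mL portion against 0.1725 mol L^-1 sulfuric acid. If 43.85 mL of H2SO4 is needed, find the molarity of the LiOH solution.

n(H2SO4) delivered = 0.1725 x 0.04385 = 0.007564 mol.
The reaction is 2 LiOH + 1 H2SO4, so n(LiOH) = 0.007564 x 2/1 = 0.01513 mol.
[LiOH] = 0.01513 mol / 0.04230 L = 0.358 M.

0.358 M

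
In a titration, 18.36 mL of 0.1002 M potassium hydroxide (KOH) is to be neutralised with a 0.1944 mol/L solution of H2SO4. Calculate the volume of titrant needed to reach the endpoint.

4.73 mL

n(KOH) = 0.1002 mol/L x 0.01836 L = 0.001840 mol.
The neutralisation is 2 KOH : 1 H2SO4, so n(H2SO4) = 0.001840 x 1/2 = 0.0009198 mol.
V(H2SO4) = 0.0009198 / 0.1944 = 0.004732 L = 4.73 mL.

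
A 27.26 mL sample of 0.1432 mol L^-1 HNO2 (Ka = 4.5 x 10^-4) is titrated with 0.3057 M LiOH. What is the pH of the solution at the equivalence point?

8.17

n(HNO2) = 0.1432 x 0.02726 = 0.003904 mol; V(LiOH) at equivalence = 0.003904/0.3057 = 0.01277 L.
At equivalence all the acid is converted to NO2-; total volume = 0.02726 + 0.01277 = 0.04003 L, so [NO2-] = 0.003904/0.04003 = 0.09752 M.
Kb = Kw/Ka = 1.0e-14 / 4.5 x 10^-4 = 2.22e-11.
[OH^-] = sqrt(Kb x [NO2-]) = sqrt(2.22e-11 x 0.09752) = 1.47e-6 M.
pOH = 5.83, so pH = 14.00 - 5.83 = 8.17.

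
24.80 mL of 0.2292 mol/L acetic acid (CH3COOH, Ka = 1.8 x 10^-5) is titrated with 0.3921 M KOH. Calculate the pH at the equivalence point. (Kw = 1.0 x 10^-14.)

8.95

n(CH3COOH) = 0.2292 x 0.02480 = 0.005684 mol; V(KOH) at equivalence = 0.005684/0.3921 = 0.01450 L.
At equivalence all the acid is converted to CH3COO-; total volume = 0.02480 + 0.01450 = 0.03930 L, so [CH3COO-] = 0.005684/0.03930 = 0.1446 M.
Kb = Kw/Ka = 1.0e-14 / 1.8 x 10^-5 = 5.56e-10.
[OH^-] = sqrt(Kb x [CH3COO-]) = sqrt(5.56e-10 x 0.1446) = 8.96e-6 M.
pOH = 5.05, so pH = 14.00 - 5.05 = 8.95.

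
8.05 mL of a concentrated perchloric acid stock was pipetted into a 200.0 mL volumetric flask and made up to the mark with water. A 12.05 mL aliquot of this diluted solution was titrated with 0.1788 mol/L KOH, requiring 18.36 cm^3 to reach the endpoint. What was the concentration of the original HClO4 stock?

6.77 M

n(KOH) = 0.1788 x 0.01836 = 0.003283 mol.
n(HClO4) in the aliquot = 0.003283 mol.
[diluted HClO4] = 0.003283 / 0.01205 = 0.2724 M.
Dilution factor = 200.0/8.050 = 24.84, so [stock] = 0.2724 x 24.84 = 6.77 M.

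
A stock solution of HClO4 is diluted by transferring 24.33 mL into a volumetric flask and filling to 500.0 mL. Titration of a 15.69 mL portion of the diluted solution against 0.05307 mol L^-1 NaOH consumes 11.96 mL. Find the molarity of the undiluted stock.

0.831 M

n(NaOH) = 0.05307 x 0.01196 = 0.0006347 mol.
n(HClO4) in the aliquot = 0.0006347 mol.
[diluted HClO4] = 0.0006347 / 0.01569 = 0.04045 M.
Dilution factor = 500.0/24.33 = 20.55, so [stock] = 0.04045 x 20.55 = 0.831 M.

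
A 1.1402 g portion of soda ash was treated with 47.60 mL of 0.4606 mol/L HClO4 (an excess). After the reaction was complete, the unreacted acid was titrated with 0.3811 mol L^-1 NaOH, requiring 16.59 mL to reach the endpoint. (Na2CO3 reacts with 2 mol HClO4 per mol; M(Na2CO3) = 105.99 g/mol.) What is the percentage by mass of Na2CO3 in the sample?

72.5%

Total n(HClO4) added = 0.4606 x 0.04760 = 0.02192 mol.
n(NaOH) used = 0.3811 x 0.01659 = 0.006322 mol, which equals the excess n(HClO4).
So n(HClO4) consumed by the sample = 0.02192 - 0.006322 = 0.01560 mol.
n(Na2CO3) = 0.01560 / 2 = 0.007801 mol.
mass Na2CO3 = 0.007801 x 105.99 = 0.8268 g, so %Na2CO3 = 0.8268/1.1402 x 100 = 72.5%.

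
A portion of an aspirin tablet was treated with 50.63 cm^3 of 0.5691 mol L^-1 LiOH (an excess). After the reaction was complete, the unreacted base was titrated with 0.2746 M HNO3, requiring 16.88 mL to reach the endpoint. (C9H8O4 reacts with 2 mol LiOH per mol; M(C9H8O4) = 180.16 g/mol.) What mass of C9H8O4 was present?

2.18 g

Total n(LiOH) added = 0.5691 x 0.05063 = 0.02881 mol.
n(HNO3) used = 0.2746 x 0.01688 = 0.004635 mol, which equals the excess n(LiOH).
So n(LiOH) consumed by the sample = 0.02881 - 0.004635 = 0.02418 mol.
n(C9H8O4) = 0.02418 / 2 = 0.01209 mol.
mass = 0.01209 mol x 180.16 g/mol = 2.18 g.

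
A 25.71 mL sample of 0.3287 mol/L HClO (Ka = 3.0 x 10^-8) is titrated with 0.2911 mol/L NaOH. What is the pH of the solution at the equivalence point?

10.36

n(HClO) = 0.3287 x 0.02571 = 0.008451 mol; V(NaOH) at equivalence = 0.008451/0.2911 = 0.02903 L.
At equivalence all the acid is converted to ClO-; total volume = 0.02571 + 0.02903 = 0.05474 L, so [ClO-] = 0.008451/0.05474 = 0.1544 M.
Kb = Kw/Ka = 1.0e-14 / 3.0 x 10^-8 = 3.33e-7.
[OH^-] = sqrt(Kb x [ClO-]) = sqrt(3.33e-7 x 0.1544) = 0.000227 M.
pOH = 3.64, so pH = 14.00 - 3.64 = 10.36.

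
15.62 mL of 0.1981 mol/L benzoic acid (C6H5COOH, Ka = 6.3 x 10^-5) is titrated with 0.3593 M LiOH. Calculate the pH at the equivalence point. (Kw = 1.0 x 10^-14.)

n(C6H5COOH) = 0.1981 x 0.01562 = 0.003094 mol; V(LiOH) at equivalence = 0.003094/0.3593 = 0.008612 L.
At equivalence all the acid is converted to C6H5COO-; total volume = 0.01562 + 0.008612 = 0.02423 L, so [C6H5COO-] = 0.003094/0.02423 = 0.1277 M.
Kb = Kw/Ka = 1.0e-14 / 6.3 x 10^-5 = 1.59e-10.
[OH^-] = sqrt(Kb x [C6H5COO-]) = sqrt(1.59e-10 x 0.1277) = 4.50e-6 M.
pOH = 5.35, so pH = 14.00 - 5.35 = 8.65.

8.65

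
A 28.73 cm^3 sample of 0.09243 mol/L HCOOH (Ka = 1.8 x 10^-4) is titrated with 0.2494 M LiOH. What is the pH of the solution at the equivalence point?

8.29

n(HCOOH) = 0.09243 x 0.02873 = 0.002656 mol; V(LiOH) at equivalence = 0.002656/0.2494 = 0.01065 L.
At equivalence all the acid is converted to HCOO-; total volume = 0.02873 + 0.01065 = 0.03938 L, so [HCOO-] = 0.002656/0.03938 = 0.06744 M.
Kb = Kw/Ka = 1.0e-14 / 1.8 x 10^-4 = 5.56e-11.
[OH^-] = sqrt(Kb x [HCOO-]) = sqrt(5.56e-11 x 0.06744) = 1.94e-6 M.
pOH = 5.71, so pH = 14.00 - 5.71 = 8.29.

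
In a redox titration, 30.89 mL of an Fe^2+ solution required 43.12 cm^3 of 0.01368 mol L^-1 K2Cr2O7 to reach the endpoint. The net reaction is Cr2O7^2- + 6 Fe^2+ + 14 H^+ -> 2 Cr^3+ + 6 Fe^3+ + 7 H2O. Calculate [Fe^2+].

0.115 M

n(K2Cr2O7) = 0.01368 x 0.04312 = 0.0005899 mol.
From the balanced equation, 1 mol K2Cr2O7 reacts with 6 mol Fe^2+, so n(Fe^2+) = 0.0005899 x 6/1 = 0.003539 mol.
[Fe^2+] = 0.003539 / 0.03089 L = 0.115 M.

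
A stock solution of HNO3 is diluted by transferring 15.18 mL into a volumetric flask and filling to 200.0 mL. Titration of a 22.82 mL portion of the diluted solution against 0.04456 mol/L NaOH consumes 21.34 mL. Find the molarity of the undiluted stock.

n(NaOH) = 0.04456 x 0.02134 = 0.0009509 mol.
n(HNO3) in the aliquot = 0.0009509 mol.
[diluted HNO3] = 0.0009509 / 0.02282 = 0.04167 M.
Dilution factor = 200.0/15.18 = 13.18, so [stock] = 0.04167 x 13.18 = 0.549 M.

0.549 M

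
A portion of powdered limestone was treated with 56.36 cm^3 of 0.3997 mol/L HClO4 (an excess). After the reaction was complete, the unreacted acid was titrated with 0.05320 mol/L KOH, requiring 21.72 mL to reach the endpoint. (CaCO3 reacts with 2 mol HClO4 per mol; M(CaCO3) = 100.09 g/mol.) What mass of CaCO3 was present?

Total n(HClO4) added = 0.3997 x 0.05636 = 0.02253 mol.
n(KOH) used = 0.05320 x 0.02172 = 0.001156 mol, which equals the excess n(HClO4).
So n(HClO4) consumed by the sample = 0.02253 - 0.001156 = 0.02137 mol.
n(CaCO3) = 0.02137 / 2 = 0.01069 mol.
mass = 0.01069 mol x 100.09 g/mol = 1.07 g.

1.07 g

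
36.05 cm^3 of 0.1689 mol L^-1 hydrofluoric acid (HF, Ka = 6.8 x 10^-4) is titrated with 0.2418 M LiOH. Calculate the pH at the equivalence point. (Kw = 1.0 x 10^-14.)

n(HF) = 0.1689 x 0.03605 = 0.006089 mol; V(LiOH) at equivalence = 0.006089/0.2418 = 0.02518 L.
At equivalence all the acid is converted to F-; total volume = 0.03605 + 0.02518 = 0.06123 L, so [F-] = 0.006089/0.06123 = 0.09944 M.
Kb = Kw/Ka = 1.0e-14 / 6.8 x 10^-4 = 1.47e-11.
[OH^-] = sqrt(Kb x [F-]) = sqrt(1.47e-11 x 0.09944) = 1.21e-6 M.
pOH = 5.92, so pH = 14.00 - 5.92 = 8.08.

8.08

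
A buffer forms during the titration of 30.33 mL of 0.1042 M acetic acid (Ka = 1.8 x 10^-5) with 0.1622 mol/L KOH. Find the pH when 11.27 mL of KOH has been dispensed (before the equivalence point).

Initial n(CH3COOH) = 0.1042 x 0.03033 = 0.003160 mol.
n(KOH) added = 0.1622 x 0.01127 = 0.001828 mol, converting that many moles of CH3COOH to CH3COO-.
Remaining n(CH3COOH) = 0.001332 mol; n(CH3COO-) = 0.001828 mol.
By Henderson-Hasselbalch, pH = pKa + log([A^-]/[HA]) = 4.74 + log(0.001828/0.001332) = 4.74 + (+0.14) = 4.88.

4.88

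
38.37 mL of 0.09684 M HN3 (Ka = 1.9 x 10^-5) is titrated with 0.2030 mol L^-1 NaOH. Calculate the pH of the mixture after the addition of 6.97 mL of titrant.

4.51

Initial n(HN3) = 0.09684 x 0.03837 = 0.003716 mol.
n(NaOH) added = 0.2030 x 0.006970 = 0.001415 mol, converting that many moles of HN3 to N3-.
Remaining n(HN3) = 0.002301 mol; n(N3-) = 0.001415 mol.
By Henderson-Hasselbalch, pH = pKa + log([A^-]/[HA]) = 4.72 + log(0.001415/0.002301) = 4.72 + (-0.21) = 4.51.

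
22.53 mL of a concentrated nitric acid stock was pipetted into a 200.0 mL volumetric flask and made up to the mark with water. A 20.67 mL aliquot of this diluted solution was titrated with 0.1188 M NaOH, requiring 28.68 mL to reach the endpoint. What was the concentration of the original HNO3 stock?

n(NaOH) = 0.1188 x 0.02868 = 0.003407 mol.
n(HNO3) in the aliquot = 0.003407 mol.
[diluted HNO3] = 0.003407 / 0.02067 = 0.1648 M.
Dilution factor = 200.0/22.53 = 8.877, so [stock] = 0.1648 x 8.877 = 1.46 M.

1.46 M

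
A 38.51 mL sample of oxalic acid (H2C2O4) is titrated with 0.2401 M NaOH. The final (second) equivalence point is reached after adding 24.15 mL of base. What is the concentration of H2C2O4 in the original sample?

0.0753 M

n(NaOH) = 0.2401 x 0.02415 = 0.005798 mol.
At the final (second) equivalence point, 2 mol OH^- react per mol H2C2O4, so n(H2C2O4) = 0.005798 / 2 = 0.002899 mol.
[H2C2O4] = 0.002899 / 0.03851 L = 0.0753 M.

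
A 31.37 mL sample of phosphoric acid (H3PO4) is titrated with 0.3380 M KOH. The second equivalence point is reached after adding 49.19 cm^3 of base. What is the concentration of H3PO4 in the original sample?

0.265 M

n(KOH) = 0.3380 x 0.04919 = 0.01663 mol.
At the second equivalence point, 2 mol OH^- react per mol H3PO4, so n(H3PO4) = 0.01663 / 2 = 0.008313 mol.
[H3PO4] = 0.008313 / 0.03137 L = 0.265 M.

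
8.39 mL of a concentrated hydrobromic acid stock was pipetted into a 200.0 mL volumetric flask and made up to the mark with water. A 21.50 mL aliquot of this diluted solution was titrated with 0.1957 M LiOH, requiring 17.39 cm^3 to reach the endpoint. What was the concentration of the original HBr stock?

n(LiOH) = 0.1957 x 0.01739 = 0.003403 mol.
n(HBr) in the aliquot = 0.003403 mol.
[diluted HBr] = 0.003403 / 0.02150 = 0.1583 M.
Dilution factor = 200.0/8.390 = 23.84, so [stock] = 0.1583 x 23.84 = 3.77 M.

3.77 M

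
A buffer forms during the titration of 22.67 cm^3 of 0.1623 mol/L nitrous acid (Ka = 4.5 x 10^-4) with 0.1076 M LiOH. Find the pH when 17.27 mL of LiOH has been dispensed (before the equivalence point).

Initial n(HNO2) = 0.1623 x 0.02267 = 0.003679 mol.
n(LiOH) added = 0.1076 x 0.01727 = 0.001858 mol, converting that many moles of HNO2 to NO2-.
Remaining n(HNO2) = 0.001821 mol; n(NO2-) = 0.001858 mol.
By Henderson-Hasselbalch, pH = pKa + log([A^-]/[HA]) = 3.35 + log(0.001858/0.001821) = 3.35 + (+0.01) = 3.36.

3.36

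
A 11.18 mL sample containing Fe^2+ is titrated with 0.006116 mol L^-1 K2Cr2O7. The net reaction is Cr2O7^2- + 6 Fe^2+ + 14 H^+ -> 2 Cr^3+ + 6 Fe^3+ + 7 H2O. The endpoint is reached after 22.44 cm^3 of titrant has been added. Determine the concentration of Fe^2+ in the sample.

0.0737 M

n(K2Cr2O7) = 0.006116 x 0.02244 = 0.0001372 mol.
From the balanced equation, 1 mol K2Cr2O7 reacts with 6 mol Fe^2+, so n(Fe^2+) = 0.0001372 x 6/1 = 0.0008235 mol.
[Fe^2+] = 0.0008235 / 0.01118 L = 0.0737 M.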